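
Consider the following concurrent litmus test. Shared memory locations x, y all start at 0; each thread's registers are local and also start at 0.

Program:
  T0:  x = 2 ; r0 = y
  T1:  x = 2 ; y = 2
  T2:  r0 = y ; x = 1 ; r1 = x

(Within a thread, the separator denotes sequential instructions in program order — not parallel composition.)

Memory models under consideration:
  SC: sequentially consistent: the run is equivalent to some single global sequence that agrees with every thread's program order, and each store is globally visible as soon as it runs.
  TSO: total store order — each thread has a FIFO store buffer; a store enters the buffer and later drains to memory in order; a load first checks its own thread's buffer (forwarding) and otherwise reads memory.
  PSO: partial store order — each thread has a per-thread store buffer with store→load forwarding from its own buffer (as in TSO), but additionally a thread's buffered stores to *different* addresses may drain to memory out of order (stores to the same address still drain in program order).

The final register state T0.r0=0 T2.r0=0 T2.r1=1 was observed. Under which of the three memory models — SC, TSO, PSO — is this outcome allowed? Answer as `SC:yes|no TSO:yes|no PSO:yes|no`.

outcome vector order: (T0.r0,T2.r0,T2.r1)
[SC] allowed = {<0 0 1>, <0 0 2>, <0 2 1>, <2 0 1>, <2 0 2>, <2 2 1>, <2 2 2>}
[TSO] allowed = {<0 0 1>, <0 0 2>, <0 2 1>, <0 2 2>, <2 0 1>, <2 0 2>, <2 2 1>, <2 2 2>}
[PSO] allowed = {<0 0 1>, <0 0 2>, <0 2 1>, <0 2 2>, <2 0 1>, <2 0 2>, <2 2 1>, <2 2 2>}
target <0 0 1> ∈ {SC,TSO,PSO}

SC:yes TSO:yes PSO:yes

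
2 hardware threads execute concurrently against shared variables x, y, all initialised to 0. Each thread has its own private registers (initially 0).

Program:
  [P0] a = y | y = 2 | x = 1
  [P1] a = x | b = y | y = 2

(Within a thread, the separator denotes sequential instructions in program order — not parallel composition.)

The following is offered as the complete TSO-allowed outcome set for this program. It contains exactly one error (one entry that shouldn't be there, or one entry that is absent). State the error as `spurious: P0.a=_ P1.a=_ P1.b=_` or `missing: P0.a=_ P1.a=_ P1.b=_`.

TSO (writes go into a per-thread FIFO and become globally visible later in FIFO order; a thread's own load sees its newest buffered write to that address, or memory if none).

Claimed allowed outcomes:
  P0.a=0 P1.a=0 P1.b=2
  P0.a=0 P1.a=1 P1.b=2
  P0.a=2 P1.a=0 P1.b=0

outcome vector order: (P0.a,P1.a,P1.b)
TSO (4): 000, 002, 012, 200
TSO∖claimed = {000}

missing: P0.a=0 P1.a=0 P1.b=0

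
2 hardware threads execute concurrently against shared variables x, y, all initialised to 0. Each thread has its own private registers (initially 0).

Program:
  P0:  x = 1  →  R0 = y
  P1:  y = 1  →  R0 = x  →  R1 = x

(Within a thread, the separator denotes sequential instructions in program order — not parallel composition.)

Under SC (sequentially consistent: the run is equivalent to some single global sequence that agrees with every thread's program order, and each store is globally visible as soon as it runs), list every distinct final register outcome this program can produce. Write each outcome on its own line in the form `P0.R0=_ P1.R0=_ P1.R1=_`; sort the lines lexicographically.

P0.R0=0 P1.R0=1 P1.R1=1
P0.R0=1 P1.R0=0 P1.R1=0
P0.R0=1 P1.R0=0 P1.R1=1
P0.R0=1 P1.R0=1 P1.R1=1

outcome vector order: (P0.R0,P1.R0,P1.R1)
|SC outcomes| = 4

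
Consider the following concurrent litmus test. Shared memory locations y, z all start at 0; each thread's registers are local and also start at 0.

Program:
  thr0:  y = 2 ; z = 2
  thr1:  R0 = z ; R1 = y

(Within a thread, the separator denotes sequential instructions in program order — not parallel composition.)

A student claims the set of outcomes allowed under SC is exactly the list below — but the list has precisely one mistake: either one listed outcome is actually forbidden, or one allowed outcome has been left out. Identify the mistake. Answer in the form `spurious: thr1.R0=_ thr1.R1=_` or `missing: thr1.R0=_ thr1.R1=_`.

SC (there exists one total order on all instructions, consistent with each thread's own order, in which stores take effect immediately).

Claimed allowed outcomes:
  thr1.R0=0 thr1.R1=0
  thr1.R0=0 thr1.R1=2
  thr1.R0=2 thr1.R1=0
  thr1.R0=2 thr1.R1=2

outcome vector order: (thr1.R0,thr1.R1)
SC: 3 outcomes — {0/0, 0/2, 2/2}
claimed∖SC = {2/0}

spurious: thr1.R0=2 thr1.R1=0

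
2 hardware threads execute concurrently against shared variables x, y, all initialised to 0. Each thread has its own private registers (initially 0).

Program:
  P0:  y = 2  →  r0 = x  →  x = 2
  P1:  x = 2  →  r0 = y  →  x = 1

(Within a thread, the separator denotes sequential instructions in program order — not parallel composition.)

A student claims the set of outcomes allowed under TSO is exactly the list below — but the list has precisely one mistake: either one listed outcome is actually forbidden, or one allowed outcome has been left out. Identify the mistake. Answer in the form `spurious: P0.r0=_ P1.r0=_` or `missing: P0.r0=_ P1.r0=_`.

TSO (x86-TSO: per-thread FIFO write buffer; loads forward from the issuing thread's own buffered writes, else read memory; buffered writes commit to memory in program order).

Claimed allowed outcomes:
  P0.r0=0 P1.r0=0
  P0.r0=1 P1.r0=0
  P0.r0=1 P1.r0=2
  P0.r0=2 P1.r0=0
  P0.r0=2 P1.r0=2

outcome vector order: (P0.r0,P1.r0)
TSO: 6 outcomes — {0/0 0/2 1/0 1/2 2/0 2/2}
TSO∖claimed = {0/2}

missing: P0.r0=0 P1.r0=2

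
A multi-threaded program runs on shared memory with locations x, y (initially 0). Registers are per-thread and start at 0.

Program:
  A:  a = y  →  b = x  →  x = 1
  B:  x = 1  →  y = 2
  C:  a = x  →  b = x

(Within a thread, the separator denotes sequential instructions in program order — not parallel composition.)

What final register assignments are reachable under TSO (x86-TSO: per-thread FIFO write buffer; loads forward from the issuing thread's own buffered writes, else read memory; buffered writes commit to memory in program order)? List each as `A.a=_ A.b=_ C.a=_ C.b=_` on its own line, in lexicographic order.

A.a=0 A.b=0 C.a=0 C.b=0
A.a=0 A.b=0 C.a=0 C.b=1
A.a=0 A.b=0 C.a=1 C.b=1
A.a=0 A.b=1 C.a=0 C.b=0
A.a=0 A.b=1 C.a=0 C.b=1
A.a=0 A.b=1 C.a=1 C.b=1
A.a=2 A.b=1 C.a=0 C.b=0
A.a=2 A.b=1 C.a=0 C.b=1
A.a=2 A.b=1 C.a=1 C.b=1

outcome vector order: (A.a,A.b,C.a,C.b)
|TSO outcomes| = 9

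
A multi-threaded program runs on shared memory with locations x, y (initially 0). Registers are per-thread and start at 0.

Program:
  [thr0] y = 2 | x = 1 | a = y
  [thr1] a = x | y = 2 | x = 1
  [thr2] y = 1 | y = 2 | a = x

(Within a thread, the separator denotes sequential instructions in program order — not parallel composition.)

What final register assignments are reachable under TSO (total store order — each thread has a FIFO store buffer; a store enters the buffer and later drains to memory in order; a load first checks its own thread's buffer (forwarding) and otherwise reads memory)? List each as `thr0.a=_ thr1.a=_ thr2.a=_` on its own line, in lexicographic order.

thr0.a=1 thr1.a=0 thr2.a=0
thr0.a=1 thr1.a=0 thr2.a=1
thr0.a=1 thr1.a=1 thr2.a=0
thr0.a=1 thr1.a=1 thr2.a=1
thr0.a=2 thr1.a=0 thr2.a=0
thr0.a=2 thr1.a=0 thr2.a=1
thr0.a=2 thr1.a=1 thr2.a=0
thr0.a=2 thr1.a=1 thr2.a=1

outcome vector order: (thr0.a,thr1.a,thr2.a)
|TSO outcomes| = 8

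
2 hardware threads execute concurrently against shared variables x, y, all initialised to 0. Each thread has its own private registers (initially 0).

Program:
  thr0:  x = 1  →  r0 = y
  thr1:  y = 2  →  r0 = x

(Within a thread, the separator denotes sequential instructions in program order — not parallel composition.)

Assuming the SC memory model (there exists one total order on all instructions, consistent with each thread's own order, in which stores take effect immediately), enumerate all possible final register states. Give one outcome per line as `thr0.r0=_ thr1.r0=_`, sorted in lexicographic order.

thr0.r0=0 thr1.r0=1
thr0.r0=2 thr1.r0=0
thr0.r0=2 thr1.r0=1

outcome vector order: (thr0.r0,thr1.r0)
|SC outcomes| = 3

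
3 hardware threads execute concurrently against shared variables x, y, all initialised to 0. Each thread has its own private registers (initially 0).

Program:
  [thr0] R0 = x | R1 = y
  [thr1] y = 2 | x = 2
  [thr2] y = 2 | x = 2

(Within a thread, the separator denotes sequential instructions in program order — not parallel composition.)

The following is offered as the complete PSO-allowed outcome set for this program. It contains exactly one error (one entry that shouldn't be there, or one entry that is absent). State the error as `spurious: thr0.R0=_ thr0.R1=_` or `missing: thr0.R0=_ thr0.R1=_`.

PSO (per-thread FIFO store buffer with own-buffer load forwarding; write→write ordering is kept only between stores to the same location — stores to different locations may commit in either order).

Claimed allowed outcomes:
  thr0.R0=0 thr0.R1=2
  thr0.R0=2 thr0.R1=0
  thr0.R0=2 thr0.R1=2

missing: thr0.R0=0 thr0.R1=0

outcome vector order: (thr0.R0,thr0.R1)
PSO (4): (0,0) (0,2) (2,0) (2,2)
PSO∖claimed = {(0,0)}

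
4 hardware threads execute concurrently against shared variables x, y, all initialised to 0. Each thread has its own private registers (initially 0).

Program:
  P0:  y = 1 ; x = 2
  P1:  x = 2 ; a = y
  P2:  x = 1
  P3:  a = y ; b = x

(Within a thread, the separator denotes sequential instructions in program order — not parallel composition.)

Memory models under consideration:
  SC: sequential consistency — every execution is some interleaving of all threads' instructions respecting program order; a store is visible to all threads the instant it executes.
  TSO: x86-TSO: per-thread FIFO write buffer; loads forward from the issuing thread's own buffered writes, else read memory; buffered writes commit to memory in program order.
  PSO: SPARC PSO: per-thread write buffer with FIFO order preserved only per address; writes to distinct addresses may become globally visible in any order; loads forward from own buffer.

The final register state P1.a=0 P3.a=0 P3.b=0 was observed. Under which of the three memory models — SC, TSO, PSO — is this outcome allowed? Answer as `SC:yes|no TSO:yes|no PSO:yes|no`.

outcome vector order: (P1.a,P3.a,P3.b)
SC: 11 outcomes — {(0,0,0) (0,0,1) (0,0,2) (0,1,1) (0,1,2) (1,0,0) (1,0,1) (1,0,2) (1,1,0) (1,1,1) (1,1,2)}
TSO: 12 outcomes — {(0,0,0) (0,0,1) (0,0,2) (0,1,0) (0,1,1) (0,1,2) (1,0,0) (1,0,1) (1,0,2) (1,1,0) (1,1,1) (1,1,2)}
PSO: 12 outcomes — {(0,0,0) (0,0,1) (0,0,2) (0,1,0) (0,1,1) (0,1,2) (1,0,0) (1,0,1) (1,0,2) (1,1,0) (1,1,1) (1,1,2)}
target (0,0,0) ∈ {SC,TSO,PSO}

SC:yes TSO:yes PSO:yes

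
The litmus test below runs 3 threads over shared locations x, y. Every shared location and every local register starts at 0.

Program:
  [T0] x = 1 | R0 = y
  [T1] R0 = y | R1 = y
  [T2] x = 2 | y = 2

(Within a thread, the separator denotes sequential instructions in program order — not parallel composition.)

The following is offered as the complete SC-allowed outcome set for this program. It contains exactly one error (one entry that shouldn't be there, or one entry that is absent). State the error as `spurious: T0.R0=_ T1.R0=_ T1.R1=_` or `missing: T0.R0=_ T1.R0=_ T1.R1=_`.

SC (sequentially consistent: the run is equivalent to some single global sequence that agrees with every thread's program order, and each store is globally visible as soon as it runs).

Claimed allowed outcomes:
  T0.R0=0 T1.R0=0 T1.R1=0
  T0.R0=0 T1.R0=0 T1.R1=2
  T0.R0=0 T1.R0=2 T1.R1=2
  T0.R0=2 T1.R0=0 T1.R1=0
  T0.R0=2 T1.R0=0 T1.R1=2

outcome vector order: (T0.R0,T1.R0,T1.R1)
SC: 6 outcomes — {(0,0,0), (0,0,2), (0,2,2), (2,0,0), (2,0,2), (2,2,2)}
SC∖claimed = {(2,2,2)}

missing: T0.R0=2 T1.R0=2 T1.R1=2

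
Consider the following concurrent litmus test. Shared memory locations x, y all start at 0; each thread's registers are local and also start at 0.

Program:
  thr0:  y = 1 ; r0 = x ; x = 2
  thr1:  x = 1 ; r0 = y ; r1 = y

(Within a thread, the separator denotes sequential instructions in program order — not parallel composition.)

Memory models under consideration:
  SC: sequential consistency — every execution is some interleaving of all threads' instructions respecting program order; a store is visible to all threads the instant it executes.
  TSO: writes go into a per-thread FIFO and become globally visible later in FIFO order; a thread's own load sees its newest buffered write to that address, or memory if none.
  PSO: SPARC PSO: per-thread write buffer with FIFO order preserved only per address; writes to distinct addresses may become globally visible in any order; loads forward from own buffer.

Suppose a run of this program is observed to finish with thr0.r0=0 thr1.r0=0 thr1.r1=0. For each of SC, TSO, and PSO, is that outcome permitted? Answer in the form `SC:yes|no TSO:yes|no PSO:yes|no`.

SC:no TSO:yes PSO:yes

outcome vector order: (thr0.r0,thr1.r0,thr1.r1)
SC (4): (0,1,1) (1,0,0) (1,0,1) (1,1,1)
TSO (6): (0,0,0) (0,0,1) (0,1,1) (1,0,0) (1,0,1) (1,1,1)
PSO (6): (0,0,0) (0,0,1) (0,1,1) (1,0,0) (1,0,1) (1,1,1)
target (0,0,0) ∈ {TSO,PSO}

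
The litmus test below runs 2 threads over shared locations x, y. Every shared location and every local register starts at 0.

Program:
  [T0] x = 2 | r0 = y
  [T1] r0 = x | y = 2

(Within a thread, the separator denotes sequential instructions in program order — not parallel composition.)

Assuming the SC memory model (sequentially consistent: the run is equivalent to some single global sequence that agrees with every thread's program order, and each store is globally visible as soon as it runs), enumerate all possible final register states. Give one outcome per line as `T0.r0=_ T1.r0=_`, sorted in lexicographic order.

T0.r0=0 T1.r0=0
T0.r0=0 T1.r0=2
T0.r0=2 T1.r0=0
T0.r0=2 T1.r0=2

outcome vector order: (T0.r0,T1.r0)
|SC outcomes| = 4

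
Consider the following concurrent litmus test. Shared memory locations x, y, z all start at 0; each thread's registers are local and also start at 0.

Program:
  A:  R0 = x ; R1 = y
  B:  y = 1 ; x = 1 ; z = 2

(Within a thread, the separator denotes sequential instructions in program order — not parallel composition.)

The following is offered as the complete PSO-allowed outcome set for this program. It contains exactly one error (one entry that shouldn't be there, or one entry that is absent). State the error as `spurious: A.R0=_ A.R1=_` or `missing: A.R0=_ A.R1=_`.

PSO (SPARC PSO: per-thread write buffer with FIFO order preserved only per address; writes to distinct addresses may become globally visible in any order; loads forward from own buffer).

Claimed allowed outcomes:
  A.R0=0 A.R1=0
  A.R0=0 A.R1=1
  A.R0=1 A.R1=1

outcome vector order: (A.R0,A.R1)
under PSO → (0,0); (0,1); (1,0); (1,1)
PSO∖claimed = {(1,0)}

missing: A.R0=1 A.R1=0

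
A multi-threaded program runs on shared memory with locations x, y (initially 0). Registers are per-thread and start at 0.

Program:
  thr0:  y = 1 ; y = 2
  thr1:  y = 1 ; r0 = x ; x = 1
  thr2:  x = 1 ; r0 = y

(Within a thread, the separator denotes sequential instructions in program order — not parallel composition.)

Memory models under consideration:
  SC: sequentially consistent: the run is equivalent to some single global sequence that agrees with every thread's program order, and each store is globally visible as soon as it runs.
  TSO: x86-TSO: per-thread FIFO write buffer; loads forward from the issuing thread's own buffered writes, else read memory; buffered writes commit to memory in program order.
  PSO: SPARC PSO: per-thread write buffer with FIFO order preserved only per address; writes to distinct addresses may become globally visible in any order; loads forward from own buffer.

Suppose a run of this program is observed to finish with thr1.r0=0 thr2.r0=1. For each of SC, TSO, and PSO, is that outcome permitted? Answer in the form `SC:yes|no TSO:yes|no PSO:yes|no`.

SC:yes TSO:yes PSO:yes

outcome vector order: (thr1.r0,thr2.r0)
SC (5): (0,1) (0,2) (1,0) (1,1) (1,2)
TSO (6): (0,0) (0,1) (0,2) (1,0) (1,1) (1,2)
PSO (6): (0,0) (0,1) (0,2) (1,0) (1,1) (1,2)
target (0,1) ∈ {SC,TSO,PSO}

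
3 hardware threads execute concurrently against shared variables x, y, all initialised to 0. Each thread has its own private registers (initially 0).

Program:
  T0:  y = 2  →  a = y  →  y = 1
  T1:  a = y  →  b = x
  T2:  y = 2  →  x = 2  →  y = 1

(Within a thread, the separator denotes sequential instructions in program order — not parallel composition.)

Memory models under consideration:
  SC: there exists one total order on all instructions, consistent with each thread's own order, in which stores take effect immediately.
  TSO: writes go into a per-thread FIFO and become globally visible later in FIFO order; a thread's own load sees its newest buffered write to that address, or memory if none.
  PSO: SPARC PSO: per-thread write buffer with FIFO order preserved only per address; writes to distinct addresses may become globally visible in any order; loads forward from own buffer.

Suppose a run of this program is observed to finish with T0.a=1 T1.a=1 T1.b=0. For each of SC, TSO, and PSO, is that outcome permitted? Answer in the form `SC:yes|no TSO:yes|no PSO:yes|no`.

outcome vector order: (T0.a,T1.a,T1.b)
under SC → 1/0/0, 1/0/2, 1/1/2, 1/2/0, 1/2/2, 2/0/0, 2/0/2, 2/1/0, 2/1/2, 2/2/0, 2/2/2
under TSO → 1/0/0, 1/0/2, 1/1/2, 1/2/0, 1/2/2, 2/0/0, 2/0/2, 2/1/0, 2/1/2, 2/2/0, 2/2/2
under PSO → 1/0/0, 1/0/2, 1/1/0, 1/1/2, 1/2/0, 1/2/2, 2/0/0, 2/0/2, 2/1/0, 2/1/2, 2/2/0, 2/2/2
target 1/1/0 ∈ {PSO}

SC:no TSO:no PSO:yes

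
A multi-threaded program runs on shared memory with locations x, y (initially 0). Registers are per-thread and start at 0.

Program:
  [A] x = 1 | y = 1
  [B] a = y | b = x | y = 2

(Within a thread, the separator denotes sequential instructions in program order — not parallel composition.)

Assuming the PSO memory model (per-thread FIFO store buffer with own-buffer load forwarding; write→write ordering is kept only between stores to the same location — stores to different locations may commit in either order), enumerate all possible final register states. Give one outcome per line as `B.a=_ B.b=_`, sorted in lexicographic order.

B.a=0 B.b=0
B.a=0 B.b=1
B.a=1 B.b=0
B.a=1 B.b=1

outcome vector order: (B.a,B.b)
|PSO outcomes| = 4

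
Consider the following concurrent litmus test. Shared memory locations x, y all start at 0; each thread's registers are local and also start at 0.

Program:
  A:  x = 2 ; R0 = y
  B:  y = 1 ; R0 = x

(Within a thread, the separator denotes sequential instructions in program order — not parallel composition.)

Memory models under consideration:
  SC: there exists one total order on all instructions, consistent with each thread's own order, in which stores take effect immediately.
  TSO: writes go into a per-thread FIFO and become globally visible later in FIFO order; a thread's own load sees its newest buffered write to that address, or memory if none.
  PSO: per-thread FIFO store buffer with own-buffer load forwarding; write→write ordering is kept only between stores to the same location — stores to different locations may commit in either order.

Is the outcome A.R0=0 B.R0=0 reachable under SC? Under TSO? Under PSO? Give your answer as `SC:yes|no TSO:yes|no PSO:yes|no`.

SC:no TSO:yes PSO:yes

outcome vector order: (A.R0,B.R0)
SC (3): (0,2), (1,0), (1,2)
TSO (4): (0,0), (0,2), (1,0), (1,2)
PSO (4): (0,0), (0,2), (1,0), (1,2)
target (0,0) ∈ {TSO,PSO}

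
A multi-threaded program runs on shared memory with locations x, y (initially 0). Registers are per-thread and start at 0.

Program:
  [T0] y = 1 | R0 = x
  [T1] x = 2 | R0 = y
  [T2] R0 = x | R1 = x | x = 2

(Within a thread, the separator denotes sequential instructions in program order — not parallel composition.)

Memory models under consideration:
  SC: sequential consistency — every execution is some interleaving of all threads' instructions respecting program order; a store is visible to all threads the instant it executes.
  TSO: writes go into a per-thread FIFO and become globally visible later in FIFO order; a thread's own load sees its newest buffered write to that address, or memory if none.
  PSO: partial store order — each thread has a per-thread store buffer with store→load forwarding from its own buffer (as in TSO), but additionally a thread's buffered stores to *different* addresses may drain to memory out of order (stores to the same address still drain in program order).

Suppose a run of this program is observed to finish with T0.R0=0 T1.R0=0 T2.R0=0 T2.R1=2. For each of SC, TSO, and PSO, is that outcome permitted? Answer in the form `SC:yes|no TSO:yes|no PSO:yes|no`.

SC:no TSO:yes PSO:yes

outcome vector order: (T0.R0,T1.R0,T2.R0,T2.R1)
under SC → (0,1,0,0), (0,1,0,2), (0,1,2,2), (2,0,0,0), (2,0,0,2), (2,0,2,2), (2,1,0,0), (2,1,0,2), (2,1,2,2)
under TSO → (0,0,0,0), (0,0,0,2), (0,0,2,2), (0,1,0,0), (0,1,0,2), (0,1,2,2), (2,0,0,0), (2,0,0,2), (2,0,2,2), (2,1,0,0), (2,1,0,2), (2,1,2,2)
under PSO → (0,0,0,0), (0,0,0,2), (0,0,2,2), (0,1,0,0), (0,1,0,2), (0,1,2,2), (2,0,0,0), (2,0,0,2), (2,0,2,2), (2,1,0,0), (2,1,0,2), (2,1,2,2)
target (0,0,0,2) ∈ {TSO,PSO}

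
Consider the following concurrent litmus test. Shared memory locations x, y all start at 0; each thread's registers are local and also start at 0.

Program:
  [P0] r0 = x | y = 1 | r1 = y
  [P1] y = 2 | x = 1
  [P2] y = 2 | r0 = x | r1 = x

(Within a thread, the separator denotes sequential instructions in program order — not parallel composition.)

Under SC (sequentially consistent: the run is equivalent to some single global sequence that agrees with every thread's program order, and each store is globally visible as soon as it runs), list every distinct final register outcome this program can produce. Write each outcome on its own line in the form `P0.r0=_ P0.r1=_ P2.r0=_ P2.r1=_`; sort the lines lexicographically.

P0.r0=0 P0.r1=1 P2.r0=0 P2.r1=0
P0.r0=0 P0.r1=1 P2.r0=0 P2.r1=1
P0.r0=0 P0.r1=1 P2.r0=1 P2.r1=1
P0.r0=0 P0.r1=2 P2.r0=0 P2.r1=0
P0.r0=0 P0.r1=2 P2.r0=0 P2.r1=1
P0.r0=0 P0.r1=2 P2.r0=1 P2.r1=1
P0.r0=1 P0.r1=1 P2.r0=0 P2.r1=0
P0.r0=1 P0.r1=1 P2.r0=0 P2.r1=1
P0.r0=1 P0.r1=1 P2.r0=1 P2.r1=1
P0.r0=1 P0.r1=2 P2.r0=1 P2.r1=1

outcome vector order: (P0.r0,P0.r1,P2.r0,P2.r1)
|SC outcomes| = 10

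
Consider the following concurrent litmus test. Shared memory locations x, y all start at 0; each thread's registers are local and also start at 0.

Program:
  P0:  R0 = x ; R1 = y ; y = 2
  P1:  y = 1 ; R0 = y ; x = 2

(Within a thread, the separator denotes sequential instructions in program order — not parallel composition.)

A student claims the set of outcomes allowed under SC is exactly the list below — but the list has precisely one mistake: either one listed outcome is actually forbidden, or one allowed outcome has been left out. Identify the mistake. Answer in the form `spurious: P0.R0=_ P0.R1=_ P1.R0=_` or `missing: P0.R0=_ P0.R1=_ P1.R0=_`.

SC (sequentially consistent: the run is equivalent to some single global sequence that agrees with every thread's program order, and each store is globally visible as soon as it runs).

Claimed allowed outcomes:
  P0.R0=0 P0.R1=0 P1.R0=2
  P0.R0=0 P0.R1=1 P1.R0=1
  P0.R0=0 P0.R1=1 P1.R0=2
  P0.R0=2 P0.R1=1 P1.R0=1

missing: P0.R0=0 P0.R1=0 P1.R0=1

outcome vector order: (P0.R0,P0.R1,P1.R0)
SC (5): (0,0,1), (0,0,2), (0,1,1), (0,1,2), (2,1,1)
SC∖claimed = {(0,0,1)}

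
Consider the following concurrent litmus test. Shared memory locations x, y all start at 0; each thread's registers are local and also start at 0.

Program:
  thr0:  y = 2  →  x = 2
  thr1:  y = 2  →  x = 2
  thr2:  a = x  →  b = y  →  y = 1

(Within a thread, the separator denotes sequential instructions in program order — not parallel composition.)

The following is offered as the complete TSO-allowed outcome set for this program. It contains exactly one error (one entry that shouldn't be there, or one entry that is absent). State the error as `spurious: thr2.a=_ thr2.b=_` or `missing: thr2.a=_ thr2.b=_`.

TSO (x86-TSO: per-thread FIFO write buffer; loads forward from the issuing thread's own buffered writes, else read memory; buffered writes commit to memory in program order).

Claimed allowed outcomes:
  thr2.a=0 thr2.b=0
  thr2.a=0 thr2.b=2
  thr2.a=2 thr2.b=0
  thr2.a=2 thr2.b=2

outcome vector order: (thr2.a,thr2.b)
[TSO] allowed = {00, 02, 22}
claimed∖TSO = {20}

spurious: thr2.a=2 thr2.b=0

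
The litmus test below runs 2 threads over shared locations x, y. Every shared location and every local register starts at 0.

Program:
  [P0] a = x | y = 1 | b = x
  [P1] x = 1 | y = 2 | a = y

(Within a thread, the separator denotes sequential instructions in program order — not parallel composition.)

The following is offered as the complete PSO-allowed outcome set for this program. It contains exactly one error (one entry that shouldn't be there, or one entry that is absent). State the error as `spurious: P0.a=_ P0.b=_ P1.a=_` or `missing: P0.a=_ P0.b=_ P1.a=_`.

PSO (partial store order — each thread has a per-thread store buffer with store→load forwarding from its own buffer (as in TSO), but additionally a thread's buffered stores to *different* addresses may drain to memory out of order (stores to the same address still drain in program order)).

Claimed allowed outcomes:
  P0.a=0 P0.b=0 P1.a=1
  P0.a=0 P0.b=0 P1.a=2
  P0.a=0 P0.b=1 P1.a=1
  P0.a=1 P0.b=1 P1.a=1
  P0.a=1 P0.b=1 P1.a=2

missing: P0.a=0 P0.b=1 P1.a=2

outcome vector order: (P0.a,P0.b,P1.a)
PSO: 6 outcomes — {(0,0,1) (0,0,2) (0,1,1) (0,1,2) (1,1,1) (1,1,2)}
PSO∖claimed = {(0,1,2)}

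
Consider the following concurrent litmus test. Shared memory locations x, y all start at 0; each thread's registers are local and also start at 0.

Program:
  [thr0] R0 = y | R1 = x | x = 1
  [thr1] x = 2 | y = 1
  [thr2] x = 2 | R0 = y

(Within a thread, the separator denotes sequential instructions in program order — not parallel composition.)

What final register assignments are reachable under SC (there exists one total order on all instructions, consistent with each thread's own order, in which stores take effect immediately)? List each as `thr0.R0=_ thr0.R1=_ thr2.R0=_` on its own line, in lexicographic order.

thr0.R0=0 thr0.R1=0 thr2.R0=0
thr0.R0=0 thr0.R1=0 thr2.R0=1
thr0.R0=0 thr0.R1=2 thr2.R0=0
thr0.R0=0 thr0.R1=2 thr2.R0=1
thr0.R0=1 thr0.R1=2 thr2.R0=0
thr0.R0=1 thr0.R1=2 thr2.R0=1

outcome vector order: (thr0.R0,thr0.R1,thr2.R0)
|SC outcomes| = 6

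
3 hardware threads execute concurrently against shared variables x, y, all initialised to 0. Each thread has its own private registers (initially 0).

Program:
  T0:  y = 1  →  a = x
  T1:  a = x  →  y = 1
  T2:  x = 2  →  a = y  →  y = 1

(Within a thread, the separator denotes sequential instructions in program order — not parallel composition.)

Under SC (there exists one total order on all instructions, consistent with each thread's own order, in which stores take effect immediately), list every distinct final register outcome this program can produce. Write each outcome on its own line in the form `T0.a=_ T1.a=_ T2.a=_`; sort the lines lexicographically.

outcome vector order: (T0.a,T1.a,T2.a)
|SC outcomes| = 6

T0.a=0 T1.a=0 T2.a=1
T0.a=0 T1.a=2 T2.a=1
T0.a=2 T1.a=0 T2.a=0
T0.a=2 T1.a=0 T2.a=1
T0.a=2 T1.a=2 T2.a=0
T0.a=2 T1.a=2 T2.a=1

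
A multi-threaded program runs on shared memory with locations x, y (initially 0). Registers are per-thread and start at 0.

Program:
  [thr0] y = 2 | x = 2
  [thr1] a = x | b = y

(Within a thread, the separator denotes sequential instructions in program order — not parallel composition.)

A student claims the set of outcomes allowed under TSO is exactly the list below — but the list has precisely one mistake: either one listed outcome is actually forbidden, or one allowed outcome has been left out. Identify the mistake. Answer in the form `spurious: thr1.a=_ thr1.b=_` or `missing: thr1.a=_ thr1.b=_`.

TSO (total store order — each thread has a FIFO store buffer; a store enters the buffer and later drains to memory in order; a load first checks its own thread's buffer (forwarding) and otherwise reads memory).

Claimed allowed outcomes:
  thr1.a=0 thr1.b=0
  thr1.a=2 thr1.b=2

missing: thr1.a=0 thr1.b=2

outcome vector order: (thr1.a,thr1.b)
TSO (3): <0 0>; <0 2>; <2 2>
TSO∖claimed = {<0 2>}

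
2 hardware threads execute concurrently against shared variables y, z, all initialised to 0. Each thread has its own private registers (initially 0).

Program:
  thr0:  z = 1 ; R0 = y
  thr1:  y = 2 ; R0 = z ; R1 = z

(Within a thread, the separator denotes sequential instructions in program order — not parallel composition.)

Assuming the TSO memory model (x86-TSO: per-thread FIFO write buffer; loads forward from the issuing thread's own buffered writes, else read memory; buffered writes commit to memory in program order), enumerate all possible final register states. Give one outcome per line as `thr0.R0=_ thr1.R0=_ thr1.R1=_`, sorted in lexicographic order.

outcome vector order: (thr0.R0,thr1.R0,thr1.R1)
|TSO outcomes| = 6

thr0.R0=0 thr1.R0=0 thr1.R1=0
thr0.R0=0 thr1.R0=0 thr1.R1=1
thr0.R0=0 thr1.R0=1 thr1.R1=1
thr0.R0=2 thr1.R0=0 thr1.R1=0
thr0.R0=2 thr1.R0=0 thr1.R1=1
thr0.R0=2 thr1.R0=1 thr1.R1=1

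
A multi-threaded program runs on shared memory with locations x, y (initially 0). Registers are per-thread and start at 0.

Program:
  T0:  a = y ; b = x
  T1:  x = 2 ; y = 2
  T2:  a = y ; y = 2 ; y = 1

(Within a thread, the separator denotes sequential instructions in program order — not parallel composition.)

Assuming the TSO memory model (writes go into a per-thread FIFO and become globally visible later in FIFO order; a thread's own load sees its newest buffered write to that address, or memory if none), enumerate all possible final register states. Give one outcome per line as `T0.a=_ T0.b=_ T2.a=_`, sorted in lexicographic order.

outcome vector order: (T0.a,T0.b,T2.a)
|TSO outcomes| = 10

T0.a=0 T0.b=0 T2.a=0
T0.a=0 T0.b=0 T2.a=2
T0.a=0 T0.b=2 T2.a=0
T0.a=0 T0.b=2 T2.a=2
T0.a=1 T0.b=0 T2.a=0
T0.a=1 T0.b=2 T2.a=0
T0.a=1 T0.b=2 T2.a=2
T0.a=2 T0.b=0 T2.a=0
T0.a=2 T0.b=2 T2.a=0
T0.a=2 T0.b=2 T2.a=2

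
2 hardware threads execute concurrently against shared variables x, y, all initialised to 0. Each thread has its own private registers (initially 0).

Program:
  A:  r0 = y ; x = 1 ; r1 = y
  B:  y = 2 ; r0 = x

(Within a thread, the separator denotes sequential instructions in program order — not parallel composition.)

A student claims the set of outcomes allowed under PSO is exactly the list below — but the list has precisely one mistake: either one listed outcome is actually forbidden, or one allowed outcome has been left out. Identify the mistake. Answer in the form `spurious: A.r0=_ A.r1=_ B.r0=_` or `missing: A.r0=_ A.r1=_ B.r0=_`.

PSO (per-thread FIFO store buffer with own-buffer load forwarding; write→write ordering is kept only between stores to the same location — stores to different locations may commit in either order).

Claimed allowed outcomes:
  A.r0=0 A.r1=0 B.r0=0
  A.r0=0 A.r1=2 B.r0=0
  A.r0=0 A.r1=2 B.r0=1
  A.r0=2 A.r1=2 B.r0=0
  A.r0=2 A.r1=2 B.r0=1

outcome vector order: (A.r0,A.r1,B.r0)
PSO (6): 000 001 020 021 220 221
PSO∖claimed = {001}

missing: A.r0=0 A.r1=0 B.r0=1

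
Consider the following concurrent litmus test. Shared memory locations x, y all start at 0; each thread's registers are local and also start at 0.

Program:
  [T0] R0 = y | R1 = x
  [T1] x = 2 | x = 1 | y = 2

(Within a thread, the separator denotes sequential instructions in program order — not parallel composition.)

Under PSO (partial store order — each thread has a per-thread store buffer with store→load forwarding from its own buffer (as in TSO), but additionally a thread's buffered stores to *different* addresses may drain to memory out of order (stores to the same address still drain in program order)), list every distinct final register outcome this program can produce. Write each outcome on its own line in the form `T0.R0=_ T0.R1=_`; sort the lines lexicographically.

outcome vector order: (T0.R0,T0.R1)
|PSO outcomes| = 6

T0.R0=0 T0.R1=0
T0.R0=0 T0.R1=1
T0.R0=0 T0.R1=2
T0.R0=2 T0.R1=0
T0.R0=2 T0.R1=1
T0.R0=2 T0.R1=2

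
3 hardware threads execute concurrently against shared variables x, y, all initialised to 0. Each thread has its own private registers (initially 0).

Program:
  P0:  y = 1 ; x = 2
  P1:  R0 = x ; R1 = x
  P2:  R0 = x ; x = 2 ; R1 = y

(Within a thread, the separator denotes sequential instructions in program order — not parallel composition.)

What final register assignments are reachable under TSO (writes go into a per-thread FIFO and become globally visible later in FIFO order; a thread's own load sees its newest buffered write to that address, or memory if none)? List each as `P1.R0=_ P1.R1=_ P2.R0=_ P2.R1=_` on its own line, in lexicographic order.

outcome vector order: (P1.R0,P1.R1,P2.R0,P2.R1)
|TSO outcomes| = 9

P1.R0=0 P1.R1=0 P2.R0=0 P2.R1=0
P1.R0=0 P1.R1=0 P2.R0=0 P2.R1=1
P1.R0=0 P1.R1=0 P2.R0=2 P2.R1=1
P1.R0=0 P1.R1=2 P2.R0=0 P2.R1=0
P1.R0=0 P1.R1=2 P2.R0=0 P2.R1=1
P1.R0=0 P1.R1=2 P2.R0=2 P2.R1=1
P1.R0=2 P1.R1=2 P2.R0=0 P2.R1=0
P1.R0=2 P1.R1=2 P2.R0=0 P2.R1=1
P1.R0=2 P1.R1=2 P2.R0=2 P2.R1=1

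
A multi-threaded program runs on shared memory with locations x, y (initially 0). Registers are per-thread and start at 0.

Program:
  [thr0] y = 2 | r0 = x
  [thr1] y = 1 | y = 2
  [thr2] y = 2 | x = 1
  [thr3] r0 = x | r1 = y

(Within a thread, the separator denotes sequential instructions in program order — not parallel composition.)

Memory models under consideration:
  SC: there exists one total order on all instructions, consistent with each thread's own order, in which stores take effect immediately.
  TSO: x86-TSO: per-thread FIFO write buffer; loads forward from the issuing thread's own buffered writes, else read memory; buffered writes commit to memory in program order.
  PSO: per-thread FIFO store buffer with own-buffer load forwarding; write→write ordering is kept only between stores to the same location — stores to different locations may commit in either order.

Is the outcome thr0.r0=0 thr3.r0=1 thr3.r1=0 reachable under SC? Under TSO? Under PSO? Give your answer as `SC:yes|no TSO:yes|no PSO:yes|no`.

outcome vector order: (thr0.r0,thr3.r0,thr3.r1)
SC: 10 outcomes — {(0,0,0) (0,0,1) (0,0,2) (0,1,1) (0,1,2) (1,0,0) (1,0,1) (1,0,2) (1,1,1) (1,1,2)}
TSO: 10 outcomes — {(0,0,0) (0,0,1) (0,0,2) (0,1,1) (0,1,2) (1,0,0) (1,0,1) (1,0,2) (1,1,1) (1,1,2)}
PSO: 12 outcomes — {(0,0,0) (0,0,1) (0,0,2) (0,1,0) (0,1,1) (0,1,2) (1,0,0) (1,0,1) (1,0,2) (1,1,0) (1,1,1) (1,1,2)}
target (0,1,0) ∈ {PSO}

SC:no TSO:no PSO:yes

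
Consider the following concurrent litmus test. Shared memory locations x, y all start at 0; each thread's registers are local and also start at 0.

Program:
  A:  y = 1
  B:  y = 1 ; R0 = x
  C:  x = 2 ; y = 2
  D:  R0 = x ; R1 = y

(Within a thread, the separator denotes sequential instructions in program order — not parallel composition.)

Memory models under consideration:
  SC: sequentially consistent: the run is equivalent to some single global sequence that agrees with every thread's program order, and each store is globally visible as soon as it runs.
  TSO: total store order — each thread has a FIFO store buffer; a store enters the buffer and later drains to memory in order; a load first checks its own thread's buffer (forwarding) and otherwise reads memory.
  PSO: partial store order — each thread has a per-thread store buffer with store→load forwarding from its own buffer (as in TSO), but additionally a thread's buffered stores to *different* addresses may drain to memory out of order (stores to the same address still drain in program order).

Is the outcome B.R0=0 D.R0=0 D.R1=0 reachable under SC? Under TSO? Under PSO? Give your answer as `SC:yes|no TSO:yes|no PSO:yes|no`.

SC:yes TSO:yes PSO:yes

outcome vector order: (B.R0,D.R0,D.R1)
SC (11): 000, 001, 002, 021, 022, 200, 201, 202, 220, 221, 222
TSO (12): 000, 001, 002, 020, 021, 022, 200, 201, 202, 220, 221, 222
PSO (12): 000, 001, 002, 020, 021, 022, 200, 201, 202, 220, 221, 222
target 000 ∈ {SC,TSO,PSO}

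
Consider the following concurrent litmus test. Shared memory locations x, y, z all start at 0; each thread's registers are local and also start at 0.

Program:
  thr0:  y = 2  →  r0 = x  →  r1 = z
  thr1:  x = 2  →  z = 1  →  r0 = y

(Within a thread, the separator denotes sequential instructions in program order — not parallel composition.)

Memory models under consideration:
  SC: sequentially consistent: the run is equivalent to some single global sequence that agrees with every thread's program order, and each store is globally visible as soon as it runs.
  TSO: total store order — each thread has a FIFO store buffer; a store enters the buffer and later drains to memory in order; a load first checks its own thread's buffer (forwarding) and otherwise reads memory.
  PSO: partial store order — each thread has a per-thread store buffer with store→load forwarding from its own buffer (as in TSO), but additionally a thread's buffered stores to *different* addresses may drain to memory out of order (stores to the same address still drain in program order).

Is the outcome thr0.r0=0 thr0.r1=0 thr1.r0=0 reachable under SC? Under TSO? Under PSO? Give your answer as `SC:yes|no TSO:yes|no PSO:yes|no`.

outcome vector order: (thr0.r0,thr0.r1,thr1.r0)
under SC → 0/0/2, 0/1/2, 2/0/2, 2/1/0, 2/1/2
under TSO → 0/0/0, 0/0/2, 0/1/0, 0/1/2, 2/0/0, 2/0/2, 2/1/0, 2/1/2
under PSO → 0/0/0, 0/0/2, 0/1/0, 0/1/2, 2/0/0, 2/0/2, 2/1/0, 2/1/2
target 0/0/0 ∈ {TSO,PSO}

SC:no TSO:yes PSO:yes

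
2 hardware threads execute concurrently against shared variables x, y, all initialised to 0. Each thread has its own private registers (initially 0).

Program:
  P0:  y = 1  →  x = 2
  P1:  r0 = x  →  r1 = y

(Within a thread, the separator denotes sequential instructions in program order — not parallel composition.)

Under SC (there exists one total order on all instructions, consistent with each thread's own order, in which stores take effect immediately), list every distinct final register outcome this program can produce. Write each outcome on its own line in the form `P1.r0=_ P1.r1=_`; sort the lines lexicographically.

P1.r0=0 P1.r1=0
P1.r0=0 P1.r1=1
P1.r0=2 P1.r1=1

outcome vector order: (P1.r0,P1.r1)
|SC outcomes| = 3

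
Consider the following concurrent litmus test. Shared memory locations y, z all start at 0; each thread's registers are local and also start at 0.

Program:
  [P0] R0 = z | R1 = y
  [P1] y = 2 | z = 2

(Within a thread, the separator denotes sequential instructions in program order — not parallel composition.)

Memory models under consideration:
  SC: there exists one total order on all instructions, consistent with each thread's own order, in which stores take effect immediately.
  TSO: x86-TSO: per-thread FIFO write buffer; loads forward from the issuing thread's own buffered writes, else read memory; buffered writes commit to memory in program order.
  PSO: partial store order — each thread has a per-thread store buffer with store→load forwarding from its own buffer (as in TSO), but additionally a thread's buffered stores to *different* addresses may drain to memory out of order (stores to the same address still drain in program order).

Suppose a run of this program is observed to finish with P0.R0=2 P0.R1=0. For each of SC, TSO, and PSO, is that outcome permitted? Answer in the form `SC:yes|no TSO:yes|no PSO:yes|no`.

outcome vector order: (P0.R0,P0.R1)
[SC] allowed = {0/0 0/2 2/2}
[TSO] allowed = {0/0 0/2 2/2}
[PSO] allowed = {0/0 0/2 2/0 2/2}
target 2/0 ∈ {PSO}

SC:no TSO:no PSO:yes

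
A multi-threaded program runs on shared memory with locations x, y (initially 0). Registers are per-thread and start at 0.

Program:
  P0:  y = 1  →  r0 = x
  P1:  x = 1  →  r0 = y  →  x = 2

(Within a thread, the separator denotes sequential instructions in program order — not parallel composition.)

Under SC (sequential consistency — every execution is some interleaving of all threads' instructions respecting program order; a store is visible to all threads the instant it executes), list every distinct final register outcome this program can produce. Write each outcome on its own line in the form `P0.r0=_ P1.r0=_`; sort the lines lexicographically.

P0.r0=0 P1.r0=1
P0.r0=1 P1.r0=0
P0.r0=1 P1.r0=1
P0.r0=2 P1.r0=0
P0.r0=2 P1.r0=1

outcome vector order: (P0.r0,P1.r0)
|SC outcomes| = 5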